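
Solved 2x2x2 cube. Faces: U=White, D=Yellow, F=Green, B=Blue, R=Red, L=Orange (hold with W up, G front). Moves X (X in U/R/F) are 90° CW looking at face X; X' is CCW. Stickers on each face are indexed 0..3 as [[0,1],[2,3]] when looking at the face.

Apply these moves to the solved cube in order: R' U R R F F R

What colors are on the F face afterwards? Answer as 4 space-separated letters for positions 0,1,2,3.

After move 1 (R'): R=RRRR U=WBWB F=GWGW D=YGYG B=YBYB
After move 2 (U): U=WWBB F=RRGW R=YBRR B=OOYB L=GWOO
After move 3 (R): R=RYRB U=WRBW F=RGGG D=YYYO B=BOWB
After move 4 (R): R=RRBY U=WGBG F=RYGO D=YWYB B=WORB
After move 5 (F): F=GROY U=WGOW R=BRGY D=BRYB L=GYOW
After move 6 (F): F=OGYR U=WGWY R=ORWY D=GBYB L=GBOR
After move 7 (R): R=WOYR U=WGWR F=OBYB D=GRYW B=YOGB
Query: F face = OBYB

Answer: O B Y B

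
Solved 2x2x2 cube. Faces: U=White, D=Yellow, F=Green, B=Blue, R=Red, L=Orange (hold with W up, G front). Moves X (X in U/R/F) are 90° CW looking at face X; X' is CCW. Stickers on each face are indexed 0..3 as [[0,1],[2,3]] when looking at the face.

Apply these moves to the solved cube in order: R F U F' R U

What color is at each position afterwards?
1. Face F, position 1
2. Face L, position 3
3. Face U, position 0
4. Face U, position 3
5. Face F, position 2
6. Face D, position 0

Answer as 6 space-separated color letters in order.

Answer: R O W Y W G

Derivation:
After move 1 (R): R=RRRR U=WGWG F=GYGY D=YBYB B=WBWB
After move 2 (F): F=GGYY U=WGOO R=WRGR D=RRYB L=OYOB
After move 3 (U): U=OWOG F=WRYY R=WBGR B=OYWB L=GGOB
After move 4 (F'): F=RYWY U=OWWG R=RBRR D=GBYB L=GGOO
After move 5 (R): R=RRRB U=OYWY F=RBWB D=GWYO B=GYWB
After move 6 (U): U=WOYY F=RRWB R=GYRB B=GGWB L=RBOO
Query 1: F[1] = R
Query 2: L[3] = O
Query 3: U[0] = W
Query 4: U[3] = Y
Query 5: F[2] = W
Query 6: D[0] = G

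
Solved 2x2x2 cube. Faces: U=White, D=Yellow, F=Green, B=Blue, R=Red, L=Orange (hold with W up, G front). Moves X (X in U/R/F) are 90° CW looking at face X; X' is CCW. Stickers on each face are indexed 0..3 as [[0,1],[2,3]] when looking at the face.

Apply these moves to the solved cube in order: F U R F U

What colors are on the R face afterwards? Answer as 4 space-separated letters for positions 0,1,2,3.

After move 1 (F): F=GGGG U=WWOO R=WRWR D=RRYY L=OYOY
After move 2 (U): U=OWOW F=WRGG R=BBWR B=OYBB L=GGOY
After move 3 (R): R=WBRB U=OROG F=WRGY D=RBYO B=WYWB
After move 4 (F): F=GWYR U=ORYG R=OBGB D=RWYO L=GROB
After move 5 (U): U=YOGR F=OBYR R=WYGB B=GRWB L=GWOB
Query: R face = WYGB

Answer: W Y G B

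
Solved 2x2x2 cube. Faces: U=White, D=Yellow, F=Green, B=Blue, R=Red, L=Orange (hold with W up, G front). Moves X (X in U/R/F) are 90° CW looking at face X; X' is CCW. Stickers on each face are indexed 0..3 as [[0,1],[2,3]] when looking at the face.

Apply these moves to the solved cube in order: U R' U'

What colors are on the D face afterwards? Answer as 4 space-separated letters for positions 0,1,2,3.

After move 1 (U): U=WWWW F=RRGG R=BBRR B=OOBB L=GGOO
After move 2 (R'): R=BRBR U=WBWO F=RWGW D=YRYG B=YOYB
After move 3 (U'): U=BOWW F=GGGW R=RWBR B=BRYB L=YOOO
Query: D face = YRYG

Answer: Y R Y G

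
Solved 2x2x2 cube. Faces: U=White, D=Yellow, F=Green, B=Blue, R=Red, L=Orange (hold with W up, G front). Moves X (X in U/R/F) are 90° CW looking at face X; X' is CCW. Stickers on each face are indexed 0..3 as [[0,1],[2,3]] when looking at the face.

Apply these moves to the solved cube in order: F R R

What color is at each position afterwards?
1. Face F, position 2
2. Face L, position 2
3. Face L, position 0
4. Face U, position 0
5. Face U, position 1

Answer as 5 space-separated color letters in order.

Answer: G O O W R

Derivation:
After move 1 (F): F=GGGG U=WWOO R=WRWR D=RRYY L=OYOY
After move 2 (R): R=WWRR U=WGOG F=GRGY D=RBYB B=OBWB
After move 3 (R): R=RWRW U=WROY F=GBGB D=RWYO B=GBGB
Query 1: F[2] = G
Query 2: L[2] = O
Query 3: L[0] = O
Query 4: U[0] = W
Query 5: U[1] = R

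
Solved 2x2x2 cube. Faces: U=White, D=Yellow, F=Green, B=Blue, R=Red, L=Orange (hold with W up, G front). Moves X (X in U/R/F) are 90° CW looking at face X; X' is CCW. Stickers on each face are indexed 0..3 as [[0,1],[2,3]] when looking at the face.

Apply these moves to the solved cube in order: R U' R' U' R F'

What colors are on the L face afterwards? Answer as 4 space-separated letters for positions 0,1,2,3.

Answer: B W O G

Derivation:
After move 1 (R): R=RRRR U=WGWG F=GYGY D=YBYB B=WBWB
After move 2 (U'): U=GGWW F=OOGY R=GYRR B=RRWB L=WBOO
After move 3 (R'): R=YRGR U=GWWR F=OGGW D=YOYY B=BRBB
After move 4 (U'): U=WRGW F=WBGW R=OGGR B=YRBB L=BROO
After move 5 (R): R=GORG U=WBGW F=WOGY D=YBYY B=WRRB
After move 6 (F'): F=OYWG U=WBGR R=BOYG D=ROYY L=BWOG
Query: L face = BWOG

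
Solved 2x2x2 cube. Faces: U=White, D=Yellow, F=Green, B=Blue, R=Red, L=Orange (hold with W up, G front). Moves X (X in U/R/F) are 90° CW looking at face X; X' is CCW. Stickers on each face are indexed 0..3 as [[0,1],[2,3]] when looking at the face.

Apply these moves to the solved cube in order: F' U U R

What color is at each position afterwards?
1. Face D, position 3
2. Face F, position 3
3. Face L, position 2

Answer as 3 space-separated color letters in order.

Answer: G Y O

Derivation:
After move 1 (F'): F=GGGG U=WWRR R=YRYR D=OOYY L=OWOW
After move 2 (U): U=RWRW F=YRGG R=BBYR B=OWBB L=GGOW
After move 3 (U): U=RRWW F=BBGG R=OWYR B=GGBB L=YROW
After move 4 (R): R=YORW U=RBWG F=BOGY D=OBYG B=WGRB
Query 1: D[3] = G
Query 2: F[3] = Y
Query 3: L[2] = O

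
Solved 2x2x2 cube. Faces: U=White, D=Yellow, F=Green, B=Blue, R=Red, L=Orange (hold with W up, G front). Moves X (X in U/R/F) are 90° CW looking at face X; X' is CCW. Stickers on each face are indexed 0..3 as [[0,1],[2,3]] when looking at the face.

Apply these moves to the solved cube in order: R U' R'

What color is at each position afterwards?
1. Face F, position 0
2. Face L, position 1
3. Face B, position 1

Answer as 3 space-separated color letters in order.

Answer: O B R

Derivation:
After move 1 (R): R=RRRR U=WGWG F=GYGY D=YBYB B=WBWB
After move 2 (U'): U=GGWW F=OOGY R=GYRR B=RRWB L=WBOO
After move 3 (R'): R=YRGR U=GWWR F=OGGW D=YOYY B=BRBB
Query 1: F[0] = O
Query 2: L[1] = B
Query 3: B[1] = R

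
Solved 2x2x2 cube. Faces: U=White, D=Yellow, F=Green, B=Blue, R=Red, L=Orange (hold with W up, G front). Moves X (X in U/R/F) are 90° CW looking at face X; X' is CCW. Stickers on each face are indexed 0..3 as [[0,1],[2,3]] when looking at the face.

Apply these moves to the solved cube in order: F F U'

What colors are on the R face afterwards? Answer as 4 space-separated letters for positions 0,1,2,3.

After move 1 (F): F=GGGG U=WWOO R=WRWR D=RRYY L=OYOY
After move 2 (F): F=GGGG U=WWYY R=OROR D=WWYY L=OROR
After move 3 (U'): U=WYWY F=ORGG R=GGOR B=ORBB L=BBOR
Query: R face = GGOR

Answer: G G O R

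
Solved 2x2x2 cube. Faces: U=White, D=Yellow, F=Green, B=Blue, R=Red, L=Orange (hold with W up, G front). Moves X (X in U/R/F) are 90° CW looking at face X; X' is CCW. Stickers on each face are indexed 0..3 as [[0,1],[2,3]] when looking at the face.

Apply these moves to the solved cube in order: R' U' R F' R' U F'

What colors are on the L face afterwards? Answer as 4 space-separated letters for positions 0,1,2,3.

After move 1 (R'): R=RRRR U=WBWB F=GWGW D=YGYG B=YBYB
After move 2 (U'): U=BBWW F=OOGW R=GWRR B=RRYB L=YBOO
After move 3 (R): R=RGRW U=BOWW F=OGGG D=YYYR B=WRBB
After move 4 (F'): F=GGOG U=BORR R=YGYW D=BOYR L=YWOW
After move 5 (R'): R=GWYY U=BBRW F=GOOR D=BGYG B=RROB
After move 6 (U): U=RBWB F=GWOR R=RRYY B=YWOB L=GOOW
After move 7 (F'): F=WRGO U=RBRY R=GRBY D=OWYG L=GBOW
Query: L face = GBOW

Answer: G B O W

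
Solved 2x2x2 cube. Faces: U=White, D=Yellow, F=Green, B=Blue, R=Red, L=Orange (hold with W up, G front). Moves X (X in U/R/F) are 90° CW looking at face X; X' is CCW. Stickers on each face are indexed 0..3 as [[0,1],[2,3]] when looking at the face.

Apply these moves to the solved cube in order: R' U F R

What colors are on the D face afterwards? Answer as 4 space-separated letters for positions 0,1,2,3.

Answer: R Y Y O

Derivation:
After move 1 (R'): R=RRRR U=WBWB F=GWGW D=YGYG B=YBYB
After move 2 (U): U=WWBB F=RRGW R=YBRR B=OOYB L=GWOO
After move 3 (F): F=GRWR U=WWOW R=BBBR D=RYYG L=GYOG
After move 4 (R): R=BBRB U=WROR F=GYWG D=RYYO B=WOWB
Query: D face = RYYO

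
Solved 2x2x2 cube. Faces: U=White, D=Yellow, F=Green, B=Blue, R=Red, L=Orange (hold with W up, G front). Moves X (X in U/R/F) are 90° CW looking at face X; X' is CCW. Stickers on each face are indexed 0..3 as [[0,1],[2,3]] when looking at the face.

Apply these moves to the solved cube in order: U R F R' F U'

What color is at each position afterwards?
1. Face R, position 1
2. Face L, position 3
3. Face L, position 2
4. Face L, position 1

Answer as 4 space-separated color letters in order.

After move 1 (U): U=WWWW F=RRGG R=BBRR B=OOBB L=GGOO
After move 2 (R): R=RBRB U=WRWG F=RYGY D=YBYO B=WOWB
After move 3 (F): F=GRYY U=WROG R=WBGB D=RRYO L=GYOB
After move 4 (R'): R=BBWG U=WWOW F=GRYG D=RRYY B=OORB
After move 5 (F): F=YGGR U=WWBY R=OBWG D=WBYY L=GROR
After move 6 (U'): U=WYWB F=GRGR R=YGWG B=OBRB L=OOOR
Query 1: R[1] = G
Query 2: L[3] = R
Query 3: L[2] = O
Query 4: L[1] = O

Answer: G R O O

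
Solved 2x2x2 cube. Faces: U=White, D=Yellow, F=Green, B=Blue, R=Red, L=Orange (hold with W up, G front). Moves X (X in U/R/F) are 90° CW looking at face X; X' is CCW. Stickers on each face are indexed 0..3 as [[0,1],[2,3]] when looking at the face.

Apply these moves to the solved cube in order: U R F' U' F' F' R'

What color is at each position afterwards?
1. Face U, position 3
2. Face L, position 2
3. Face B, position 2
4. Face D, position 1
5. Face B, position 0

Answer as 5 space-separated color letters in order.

After move 1 (U): U=WWWW F=RRGG R=BBRR B=OOBB L=GGOO
After move 2 (R): R=RBRB U=WRWG F=RYGY D=YBYO B=WOWB
After move 3 (F'): F=YYRG U=WRRR R=BBYB D=GOYO L=GGOW
After move 4 (U'): U=RRWR F=GGRG R=YYYB B=BBWB L=WOOW
After move 5 (F'): F=GGGR U=RRYY R=OYGB D=OWYO L=WROW
After move 6 (F'): F=GRGG U=RROG R=WYOB D=RWYO L=WYOY
After move 7 (R'): R=YBWO U=RWOB F=GRGG D=RRYG B=OBWB
Query 1: U[3] = B
Query 2: L[2] = O
Query 3: B[2] = W
Query 4: D[1] = R
Query 5: B[0] = O

Answer: B O W R O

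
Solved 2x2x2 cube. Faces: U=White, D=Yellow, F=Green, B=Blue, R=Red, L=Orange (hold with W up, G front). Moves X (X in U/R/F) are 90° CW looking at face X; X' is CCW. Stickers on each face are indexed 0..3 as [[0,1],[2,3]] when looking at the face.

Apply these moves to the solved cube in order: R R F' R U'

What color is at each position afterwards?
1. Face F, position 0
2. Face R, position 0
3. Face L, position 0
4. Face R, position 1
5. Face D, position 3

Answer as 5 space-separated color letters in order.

After move 1 (R): R=RRRR U=WGWG F=GYGY D=YBYB B=WBWB
After move 2 (R): R=RRRR U=WYWY F=GBGB D=YWYW B=GBGB
After move 3 (F'): F=BBGG U=WYRR R=WRYR D=OOYW L=OYOW
After move 4 (R): R=YWRR U=WBRG F=BOGW D=OGYG B=RBYB
After move 5 (U'): U=BGWR F=OYGW R=BORR B=YWYB L=RBOW
Query 1: F[0] = O
Query 2: R[0] = B
Query 3: L[0] = R
Query 4: R[1] = O
Query 5: D[3] = G

Answer: O B R O G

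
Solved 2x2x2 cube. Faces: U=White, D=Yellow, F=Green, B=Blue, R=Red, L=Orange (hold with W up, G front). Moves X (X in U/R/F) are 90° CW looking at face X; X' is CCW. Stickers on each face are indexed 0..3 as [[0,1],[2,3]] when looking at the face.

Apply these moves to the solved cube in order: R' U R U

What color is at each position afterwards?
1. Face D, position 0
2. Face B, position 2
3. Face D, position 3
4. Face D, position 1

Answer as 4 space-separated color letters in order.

After move 1 (R'): R=RRRR U=WBWB F=GWGW D=YGYG B=YBYB
After move 2 (U): U=WWBB F=RRGW R=YBRR B=OOYB L=GWOO
After move 3 (R): R=RYRB U=WRBW F=RGGG D=YYYO B=BOWB
After move 4 (U): U=BWWR F=RYGG R=BORB B=GWWB L=RGOO
Query 1: D[0] = Y
Query 2: B[2] = W
Query 3: D[3] = O
Query 4: D[1] = Y

Answer: Y W O Y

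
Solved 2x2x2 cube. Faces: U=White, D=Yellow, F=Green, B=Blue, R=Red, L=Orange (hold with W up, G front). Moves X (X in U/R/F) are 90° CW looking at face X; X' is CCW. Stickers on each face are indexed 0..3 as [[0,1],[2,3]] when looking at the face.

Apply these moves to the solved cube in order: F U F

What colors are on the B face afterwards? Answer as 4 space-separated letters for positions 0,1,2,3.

Answer: O Y B B

Derivation:
After move 1 (F): F=GGGG U=WWOO R=WRWR D=RRYY L=OYOY
After move 2 (U): U=OWOW F=WRGG R=BBWR B=OYBB L=GGOY
After move 3 (F): F=GWGR U=OWYG R=OBWR D=WBYY L=GROR
Query: B face = OYBB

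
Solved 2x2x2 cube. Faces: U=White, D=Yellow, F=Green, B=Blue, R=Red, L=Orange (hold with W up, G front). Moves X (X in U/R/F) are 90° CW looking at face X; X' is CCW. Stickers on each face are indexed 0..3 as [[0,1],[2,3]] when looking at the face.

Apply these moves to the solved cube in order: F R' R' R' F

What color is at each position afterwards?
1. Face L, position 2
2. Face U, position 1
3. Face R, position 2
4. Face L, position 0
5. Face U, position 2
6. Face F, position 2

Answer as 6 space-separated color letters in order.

Answer: O G G O Y Y

Derivation:
After move 1 (F): F=GGGG U=WWOO R=WRWR D=RRYY L=OYOY
After move 2 (R'): R=RRWW U=WBOB F=GWGO D=RGYG B=YBRB
After move 3 (R'): R=RWRW U=WROY F=GBGB D=RWYO B=GBGB
After move 4 (R'): R=WWRR U=WGOG F=GRGY D=RBYB B=OBWB
After move 5 (F): F=GGYR U=WGYY R=OWGR D=RWYB L=OROB
Query 1: L[2] = O
Query 2: U[1] = G
Query 3: R[2] = G
Query 4: L[0] = O
Query 5: U[2] = Y
Query 6: F[2] = Y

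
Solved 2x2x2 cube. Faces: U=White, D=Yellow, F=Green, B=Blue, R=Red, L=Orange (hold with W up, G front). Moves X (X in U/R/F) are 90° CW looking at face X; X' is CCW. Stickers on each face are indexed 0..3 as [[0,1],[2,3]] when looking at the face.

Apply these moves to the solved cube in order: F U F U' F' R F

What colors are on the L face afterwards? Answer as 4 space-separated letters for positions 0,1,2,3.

After move 1 (F): F=GGGG U=WWOO R=WRWR D=RRYY L=OYOY
After move 2 (U): U=OWOW F=WRGG R=BBWR B=OYBB L=GGOY
After move 3 (F): F=GWGR U=OWYG R=OBWR D=WBYY L=GROR
After move 4 (U'): U=WGOY F=GRGR R=GWWR B=OBBB L=OYOR
After move 5 (F'): F=RRGG U=WGGW R=BWWR D=YRYY L=OYOO
After move 6 (R): R=WBRW U=WRGG F=RRGY D=YBYO B=WBGB
After move 7 (F): F=GRYR U=WROY R=GBGW D=RWYO L=OYOB
Query: L face = OYOB

Answer: O Y O B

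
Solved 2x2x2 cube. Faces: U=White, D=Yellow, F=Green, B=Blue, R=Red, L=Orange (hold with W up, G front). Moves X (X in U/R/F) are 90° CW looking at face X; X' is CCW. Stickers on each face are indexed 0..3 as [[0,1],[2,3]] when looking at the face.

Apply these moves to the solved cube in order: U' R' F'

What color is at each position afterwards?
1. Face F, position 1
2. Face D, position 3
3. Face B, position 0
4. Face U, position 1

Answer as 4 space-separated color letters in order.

Answer: W G Y B

Derivation:
After move 1 (U'): U=WWWW F=OOGG R=GGRR B=RRBB L=BBOO
After move 2 (R'): R=GRGR U=WBWR F=OWGW D=YOYG B=YRYB
After move 3 (F'): F=WWOG U=WBGG R=ORYR D=BOYG L=BROW
Query 1: F[1] = W
Query 2: D[3] = G
Query 3: B[0] = Y
Query 4: U[1] = B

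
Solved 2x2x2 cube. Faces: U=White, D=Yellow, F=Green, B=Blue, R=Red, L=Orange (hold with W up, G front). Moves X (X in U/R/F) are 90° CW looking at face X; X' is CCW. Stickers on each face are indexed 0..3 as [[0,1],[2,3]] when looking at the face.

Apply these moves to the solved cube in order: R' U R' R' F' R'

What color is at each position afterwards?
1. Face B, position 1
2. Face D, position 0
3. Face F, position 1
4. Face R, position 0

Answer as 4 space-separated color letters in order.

Answer: O W G R

Derivation:
After move 1 (R'): R=RRRR U=WBWB F=GWGW D=YGYG B=YBYB
After move 2 (U): U=WWBB F=RRGW R=YBRR B=OOYB L=GWOO
After move 3 (R'): R=BRYR U=WYBO F=RWGB D=YRYW B=GOGB
After move 4 (R'): R=RRBY U=WGBG F=RYGO D=YWYB B=WORB
After move 5 (F'): F=YORG U=WGRB R=WRYY D=WOYB L=GGOB
After move 6 (R'): R=RYWY U=WRRW F=YGRB D=WOYG B=BOOB
Query 1: B[1] = O
Query 2: D[0] = W
Query 3: F[1] = G
Query 4: R[0] = R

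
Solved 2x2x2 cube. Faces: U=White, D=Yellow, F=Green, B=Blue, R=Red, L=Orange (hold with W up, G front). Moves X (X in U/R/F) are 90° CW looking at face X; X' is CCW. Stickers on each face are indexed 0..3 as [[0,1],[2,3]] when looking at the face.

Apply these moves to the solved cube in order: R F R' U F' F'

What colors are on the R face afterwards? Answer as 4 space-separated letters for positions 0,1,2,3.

Answer: B B G G

Derivation:
After move 1 (R): R=RRRR U=WGWG F=GYGY D=YBYB B=WBWB
After move 2 (F): F=GGYY U=WGOO R=WRGR D=RRYB L=OYOB
After move 3 (R'): R=RRWG U=WWOW F=GGYO D=RGYY B=BBRB
After move 4 (U): U=OWWW F=RRYO R=BBWG B=OYRB L=GGOB
After move 5 (F'): F=RORY U=OWBW R=GBRG D=GBYY L=GWOW
After move 6 (F'): F=OYRR U=OWGR R=BBGG D=WWYY L=GWOB
Query: R face = BBGG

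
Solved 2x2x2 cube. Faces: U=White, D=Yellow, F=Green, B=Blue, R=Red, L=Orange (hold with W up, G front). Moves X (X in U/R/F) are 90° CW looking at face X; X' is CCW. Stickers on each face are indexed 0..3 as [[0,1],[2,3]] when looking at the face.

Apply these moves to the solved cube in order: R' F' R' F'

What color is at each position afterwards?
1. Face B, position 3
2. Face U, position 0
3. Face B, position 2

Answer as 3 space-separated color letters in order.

After move 1 (R'): R=RRRR U=WBWB F=GWGW D=YGYG B=YBYB
After move 2 (F'): F=WWGG U=WBRR R=GRYR D=OOYG L=OBOW
After move 3 (R'): R=RRGY U=WYRY F=WBGR D=OWYG B=GBOB
After move 4 (F'): F=BRWG U=WYRG R=WROY D=BWYG L=OYOR
Query 1: B[3] = B
Query 2: U[0] = W
Query 3: B[2] = O

Answer: B W O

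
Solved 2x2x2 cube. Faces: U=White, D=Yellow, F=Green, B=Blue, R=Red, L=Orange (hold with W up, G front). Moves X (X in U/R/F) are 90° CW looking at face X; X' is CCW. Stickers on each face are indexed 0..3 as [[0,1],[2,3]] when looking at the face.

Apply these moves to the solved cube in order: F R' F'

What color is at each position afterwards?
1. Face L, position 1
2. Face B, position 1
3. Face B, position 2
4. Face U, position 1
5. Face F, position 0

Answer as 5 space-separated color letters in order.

After move 1 (F): F=GGGG U=WWOO R=WRWR D=RRYY L=OYOY
After move 2 (R'): R=RRWW U=WBOB F=GWGO D=RGYG B=YBRB
After move 3 (F'): F=WOGG U=WBRW R=GRRW D=YYYG L=OBOO
Query 1: L[1] = B
Query 2: B[1] = B
Query 3: B[2] = R
Query 4: U[1] = B
Query 5: F[0] = W

Answer: B B R B W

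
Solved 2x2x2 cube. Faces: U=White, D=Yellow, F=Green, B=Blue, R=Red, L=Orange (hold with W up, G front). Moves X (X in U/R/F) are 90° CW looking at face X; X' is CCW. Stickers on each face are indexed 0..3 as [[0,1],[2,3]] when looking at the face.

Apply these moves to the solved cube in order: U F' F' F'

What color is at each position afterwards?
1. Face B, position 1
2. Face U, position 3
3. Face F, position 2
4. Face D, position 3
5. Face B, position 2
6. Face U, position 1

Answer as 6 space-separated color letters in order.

Answer: O G G Y B W

Derivation:
After move 1 (U): U=WWWW F=RRGG R=BBRR B=OOBB L=GGOO
After move 2 (F'): F=RGRG U=WWBR R=YBYR D=GOYY L=GWOW
After move 3 (F'): F=GGRR U=WWYY R=OBGR D=WWYY L=GROB
After move 4 (F'): F=GRGR U=WWOG R=WBWR D=RBYY L=GYOY
Query 1: B[1] = O
Query 2: U[3] = G
Query 3: F[2] = G
Query 4: D[3] = Y
Query 5: B[2] = B
Query 6: U[1] = W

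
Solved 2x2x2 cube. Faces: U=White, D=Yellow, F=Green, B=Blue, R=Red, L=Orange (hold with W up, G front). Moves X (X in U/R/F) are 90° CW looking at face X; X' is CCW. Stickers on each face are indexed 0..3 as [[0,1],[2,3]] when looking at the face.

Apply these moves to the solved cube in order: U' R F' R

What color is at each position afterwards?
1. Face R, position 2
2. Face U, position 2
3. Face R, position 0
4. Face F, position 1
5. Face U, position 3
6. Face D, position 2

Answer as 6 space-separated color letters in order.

After move 1 (U'): U=WWWW F=OOGG R=GGRR B=RRBB L=BBOO
After move 2 (R): R=RGRG U=WOWG F=OYGY D=YBYR B=WRWB
After move 3 (F'): F=YYOG U=WORR R=BGYG D=BOYR L=BGOW
After move 4 (R): R=YBGG U=WYRG F=YOOR D=BWYW B=RROB
Query 1: R[2] = G
Query 2: U[2] = R
Query 3: R[0] = Y
Query 4: F[1] = O
Query 5: U[3] = G
Query 6: D[2] = Y

Answer: G R Y O G Y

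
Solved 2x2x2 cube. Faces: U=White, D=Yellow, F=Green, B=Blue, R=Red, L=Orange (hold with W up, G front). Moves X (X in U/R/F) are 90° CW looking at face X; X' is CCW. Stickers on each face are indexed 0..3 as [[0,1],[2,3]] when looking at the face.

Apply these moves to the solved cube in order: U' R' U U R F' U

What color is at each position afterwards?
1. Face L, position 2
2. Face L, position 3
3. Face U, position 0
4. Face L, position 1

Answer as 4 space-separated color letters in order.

After move 1 (U'): U=WWWW F=OOGG R=GGRR B=RRBB L=BBOO
After move 2 (R'): R=GRGR U=WBWR F=OWGW D=YOYG B=YRYB
After move 3 (U): U=WWRB F=GRGW R=YRGR B=BBYB L=OWOO
After move 4 (U): U=RWBW F=YRGW R=BBGR B=OWYB L=GROO
After move 5 (R): R=GBRB U=RRBW F=YOGG D=YYYO B=WWWB
After move 6 (F'): F=OGYG U=RRGR R=YBYB D=ROYO L=GWOB
After move 7 (U): U=GRRR F=YBYG R=WWYB B=GWWB L=OGOB
Query 1: L[2] = O
Query 2: L[3] = B
Query 3: U[0] = G
Query 4: L[1] = G

Answer: O B G G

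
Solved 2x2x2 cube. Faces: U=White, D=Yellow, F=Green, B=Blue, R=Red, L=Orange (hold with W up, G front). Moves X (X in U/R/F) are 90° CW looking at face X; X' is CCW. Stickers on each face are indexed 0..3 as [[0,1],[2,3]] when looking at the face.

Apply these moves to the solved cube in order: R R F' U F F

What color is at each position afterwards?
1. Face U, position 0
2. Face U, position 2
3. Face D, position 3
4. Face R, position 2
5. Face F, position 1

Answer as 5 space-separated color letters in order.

Answer: R O W B G

Derivation:
After move 1 (R): R=RRRR U=WGWG F=GYGY D=YBYB B=WBWB
After move 2 (R): R=RRRR U=WYWY F=GBGB D=YWYW B=GBGB
After move 3 (F'): F=BBGG U=WYRR R=WRYR D=OOYW L=OYOW
After move 4 (U): U=RWRY F=WRGG R=GBYR B=OYGB L=BBOW
After move 5 (F): F=GWGR U=RWWB R=RBYR D=YGYW L=BOOO
After move 6 (F): F=GGRW U=RWOO R=WBBR D=YRYW L=BYOG
Query 1: U[0] = R
Query 2: U[2] = O
Query 3: D[3] = W
Query 4: R[2] = B
Query 5: F[1] = G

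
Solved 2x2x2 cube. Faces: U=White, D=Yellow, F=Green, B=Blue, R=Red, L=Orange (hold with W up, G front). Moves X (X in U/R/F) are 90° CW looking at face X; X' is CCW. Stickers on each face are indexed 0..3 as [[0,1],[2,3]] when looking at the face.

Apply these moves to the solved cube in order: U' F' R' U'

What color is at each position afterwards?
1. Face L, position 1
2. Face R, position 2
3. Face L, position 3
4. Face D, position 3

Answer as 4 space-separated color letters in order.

After move 1 (U'): U=WWWW F=OOGG R=GGRR B=RRBB L=BBOO
After move 2 (F'): F=OGOG U=WWGR R=YGYR D=BOYY L=BWOW
After move 3 (R'): R=GRYY U=WBGR F=OWOR D=BGYG B=YROB
After move 4 (U'): U=BRWG F=BWOR R=OWYY B=GROB L=YROW
Query 1: L[1] = R
Query 2: R[2] = Y
Query 3: L[3] = W
Query 4: D[3] = G

Answer: R Y W G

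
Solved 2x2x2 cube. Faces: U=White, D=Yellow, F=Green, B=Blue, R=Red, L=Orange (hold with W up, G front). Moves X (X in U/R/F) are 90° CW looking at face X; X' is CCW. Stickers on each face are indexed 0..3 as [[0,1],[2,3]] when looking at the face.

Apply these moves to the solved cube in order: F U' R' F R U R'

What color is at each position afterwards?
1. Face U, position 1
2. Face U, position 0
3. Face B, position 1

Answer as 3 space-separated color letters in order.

Answer: B Y R

Derivation:
After move 1 (F): F=GGGG U=WWOO R=WRWR D=RRYY L=OYOY
After move 2 (U'): U=WOWO F=OYGG R=GGWR B=WRBB L=BBOY
After move 3 (R'): R=GRGW U=WBWW F=OOGO D=RYYG B=YRRB
After move 4 (F): F=GOOO U=WBYB R=WRWW D=GGYG L=BROY
After move 5 (R): R=WWWR U=WOYO F=GGOG D=GRYY B=BRBB
After move 6 (U): U=YWOO F=WWOG R=BRWR B=BRBB L=GGOY
After move 7 (R'): R=RRBW U=YBOB F=WWOO D=GWYG B=YRRB
Query 1: U[1] = B
Query 2: U[0] = Y
Query 3: B[1] = R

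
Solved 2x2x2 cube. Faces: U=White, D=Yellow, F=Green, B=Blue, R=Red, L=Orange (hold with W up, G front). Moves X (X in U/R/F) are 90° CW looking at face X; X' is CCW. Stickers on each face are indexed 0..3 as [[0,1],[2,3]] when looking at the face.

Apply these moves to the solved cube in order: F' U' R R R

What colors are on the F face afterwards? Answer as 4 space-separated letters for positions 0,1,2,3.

Answer: O R G R

Derivation:
After move 1 (F'): F=GGGG U=WWRR R=YRYR D=OOYY L=OWOW
After move 2 (U'): U=WRWR F=OWGG R=GGYR B=YRBB L=BBOW
After move 3 (R): R=YGRG U=WWWG F=OOGY D=OBYY B=RRRB
After move 4 (R): R=RYGG U=WOWY F=OBGY D=ORYR B=GRWB
After move 5 (R): R=GRGY U=WBWY F=ORGR D=OWYG B=YROB
Query: F face = ORGR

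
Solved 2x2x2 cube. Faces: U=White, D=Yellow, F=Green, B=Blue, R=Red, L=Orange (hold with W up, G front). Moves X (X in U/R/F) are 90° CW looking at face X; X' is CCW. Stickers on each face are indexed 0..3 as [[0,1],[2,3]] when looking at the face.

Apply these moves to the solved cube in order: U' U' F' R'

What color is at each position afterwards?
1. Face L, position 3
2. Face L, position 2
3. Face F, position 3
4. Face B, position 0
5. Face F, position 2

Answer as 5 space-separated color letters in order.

After move 1 (U'): U=WWWW F=OOGG R=GGRR B=RRBB L=BBOO
After move 2 (U'): U=WWWW F=BBGG R=OORR B=GGBB L=RROO
After move 3 (F'): F=BGBG U=WWOR R=YOYR D=ROYY L=RWOW
After move 4 (R'): R=ORYY U=WBOG F=BWBR D=RGYG B=YGOB
Query 1: L[3] = W
Query 2: L[2] = O
Query 3: F[3] = R
Query 4: B[0] = Y
Query 5: F[2] = B

Answer: W O R Y B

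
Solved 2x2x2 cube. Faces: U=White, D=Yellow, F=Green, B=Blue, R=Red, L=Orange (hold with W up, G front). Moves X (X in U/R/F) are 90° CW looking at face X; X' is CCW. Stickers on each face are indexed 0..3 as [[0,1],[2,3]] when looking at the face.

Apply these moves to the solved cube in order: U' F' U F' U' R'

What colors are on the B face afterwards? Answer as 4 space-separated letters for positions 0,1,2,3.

Answer: Y R W B

Derivation:
After move 1 (U'): U=WWWW F=OOGG R=GGRR B=RRBB L=BBOO
After move 2 (F'): F=OGOG U=WWGR R=YGYR D=BOYY L=BWOW
After move 3 (U): U=GWRW F=YGOG R=RRYR B=BWBB L=OGOW
After move 4 (F'): F=GGYO U=GWRY R=ORBR D=GWYY L=OWOR
After move 5 (U'): U=WYGR F=OWYO R=GGBR B=ORBB L=BWOR
After move 6 (R'): R=GRGB U=WBGO F=OYYR D=GWYO B=YRWB
Query: B face = YRWB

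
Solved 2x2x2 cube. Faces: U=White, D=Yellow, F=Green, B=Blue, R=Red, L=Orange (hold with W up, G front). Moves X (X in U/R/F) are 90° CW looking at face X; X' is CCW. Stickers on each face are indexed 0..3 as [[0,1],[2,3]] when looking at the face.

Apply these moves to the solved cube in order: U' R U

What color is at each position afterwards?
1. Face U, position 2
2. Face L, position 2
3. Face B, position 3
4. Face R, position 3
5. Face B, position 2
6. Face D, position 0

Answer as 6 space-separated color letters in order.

Answer: G O B G W Y

Derivation:
After move 1 (U'): U=WWWW F=OOGG R=GGRR B=RRBB L=BBOO
After move 2 (R): R=RGRG U=WOWG F=OYGY D=YBYR B=WRWB
After move 3 (U): U=WWGO F=RGGY R=WRRG B=BBWB L=OYOO
Query 1: U[2] = G
Query 2: L[2] = O
Query 3: B[3] = B
Query 4: R[3] = G
Query 5: B[2] = W
Query 6: D[0] = Y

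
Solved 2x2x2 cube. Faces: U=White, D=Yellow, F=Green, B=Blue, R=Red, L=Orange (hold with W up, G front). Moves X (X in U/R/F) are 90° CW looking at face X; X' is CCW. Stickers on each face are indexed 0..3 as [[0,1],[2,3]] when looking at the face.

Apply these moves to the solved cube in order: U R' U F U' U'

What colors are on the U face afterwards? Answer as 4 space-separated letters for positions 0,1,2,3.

Answer: W O W W

Derivation:
After move 1 (U): U=WWWW F=RRGG R=BBRR B=OOBB L=GGOO
After move 2 (R'): R=BRBR U=WBWO F=RWGW D=YRYG B=YOYB
After move 3 (U): U=WWOB F=BRGW R=YOBR B=GGYB L=RWOO
After move 4 (F): F=GBWR U=WWOW R=OOBR D=BYYG L=RYOR
After move 5 (U'): U=WWWO F=RYWR R=GBBR B=OOYB L=GGOR
After move 6 (U'): U=WOWW F=GGWR R=RYBR B=GBYB L=OOOR
Query: U face = WOWW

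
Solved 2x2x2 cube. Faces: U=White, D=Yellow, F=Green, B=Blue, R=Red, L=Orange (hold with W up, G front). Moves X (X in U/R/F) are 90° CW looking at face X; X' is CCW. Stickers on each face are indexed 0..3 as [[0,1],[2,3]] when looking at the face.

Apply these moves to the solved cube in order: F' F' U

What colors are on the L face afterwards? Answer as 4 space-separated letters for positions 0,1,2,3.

Answer: G G O R

Derivation:
After move 1 (F'): F=GGGG U=WWRR R=YRYR D=OOYY L=OWOW
After move 2 (F'): F=GGGG U=WWYY R=OROR D=WWYY L=OROR
After move 3 (U): U=YWYW F=ORGG R=BBOR B=ORBB L=GGOR
Query: L face = GGOR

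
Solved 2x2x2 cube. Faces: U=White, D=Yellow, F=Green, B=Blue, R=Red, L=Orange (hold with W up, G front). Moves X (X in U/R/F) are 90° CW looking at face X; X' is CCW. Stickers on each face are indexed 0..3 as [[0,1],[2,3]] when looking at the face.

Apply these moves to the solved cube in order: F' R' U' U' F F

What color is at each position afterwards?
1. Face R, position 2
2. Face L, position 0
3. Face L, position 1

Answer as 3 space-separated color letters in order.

Answer: R R Y

Derivation:
After move 1 (F'): F=GGGG U=WWRR R=YRYR D=OOYY L=OWOW
After move 2 (R'): R=RRYY U=WBRB F=GWGR D=OGYG B=YBOB
After move 3 (U'): U=BBWR F=OWGR R=GWYY B=RROB L=YBOW
After move 4 (U'): U=BRBW F=YBGR R=OWYY B=GWOB L=RROW
After move 5 (F): F=GYRB U=BRWR R=BWWY D=YOYG L=ROOG
After move 6 (F): F=RGBY U=BRGO R=WWRY D=WBYG L=RYOO
Query 1: R[2] = R
Query 2: L[0] = R
Query 3: L[1] = Y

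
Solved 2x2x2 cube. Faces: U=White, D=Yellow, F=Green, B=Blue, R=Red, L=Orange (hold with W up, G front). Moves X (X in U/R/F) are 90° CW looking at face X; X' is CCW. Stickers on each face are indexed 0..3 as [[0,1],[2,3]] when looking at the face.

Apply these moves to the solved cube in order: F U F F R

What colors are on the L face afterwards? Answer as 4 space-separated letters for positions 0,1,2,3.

After move 1 (F): F=GGGG U=WWOO R=WRWR D=RRYY L=OYOY
After move 2 (U): U=OWOW F=WRGG R=BBWR B=OYBB L=GGOY
After move 3 (F): F=GWGR U=OWYG R=OBWR D=WBYY L=GROR
After move 4 (F): F=GGRW U=OWRR R=YBGR D=WOYY L=GWOB
After move 5 (R): R=GYRB U=OGRW F=GORY D=WBYO B=RYWB
Query: L face = GWOB

Answer: G W O B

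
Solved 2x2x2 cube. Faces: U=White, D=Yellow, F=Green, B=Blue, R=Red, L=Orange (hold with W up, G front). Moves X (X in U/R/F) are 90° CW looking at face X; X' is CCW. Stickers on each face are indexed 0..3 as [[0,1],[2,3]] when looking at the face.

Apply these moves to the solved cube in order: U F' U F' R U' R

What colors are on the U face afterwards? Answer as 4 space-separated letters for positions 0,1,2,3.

After move 1 (U): U=WWWW F=RRGG R=BBRR B=OOBB L=GGOO
After move 2 (F'): F=RGRG U=WWBR R=YBYR D=GOYY L=GWOW
After move 3 (U): U=BWRW F=YBRG R=OOYR B=GWBB L=RGOW
After move 4 (F'): F=BGYR U=BWOY R=OOGR D=GWYY L=RWOR
After move 5 (R): R=GORO U=BGOR F=BWYY D=GBYG B=YWWB
After move 6 (U'): U=GRBO F=RWYY R=BWRO B=GOWB L=YWOR
After move 7 (R): R=RBOW U=GWBY F=RBYG D=GWYG B=OORB
Query: U face = GWBY

Answer: G W B Y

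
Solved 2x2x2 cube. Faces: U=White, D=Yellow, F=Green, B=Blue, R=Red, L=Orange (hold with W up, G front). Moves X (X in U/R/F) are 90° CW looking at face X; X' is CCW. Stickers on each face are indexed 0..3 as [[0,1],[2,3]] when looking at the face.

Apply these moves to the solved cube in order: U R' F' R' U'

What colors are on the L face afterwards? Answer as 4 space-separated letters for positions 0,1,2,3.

Answer: G O O W

Derivation:
After move 1 (U): U=WWWW F=RRGG R=BBRR B=OOBB L=GGOO
After move 2 (R'): R=BRBR U=WBWO F=RWGW D=YRYG B=YOYB
After move 3 (F'): F=WWRG U=WBBB R=RRYR D=GOYG L=GOOW
After move 4 (R'): R=RRRY U=WYBY F=WBRB D=GWYG B=GOOB
After move 5 (U'): U=YYWB F=GORB R=WBRY B=RROB L=GOOW
Query: L face = GOOW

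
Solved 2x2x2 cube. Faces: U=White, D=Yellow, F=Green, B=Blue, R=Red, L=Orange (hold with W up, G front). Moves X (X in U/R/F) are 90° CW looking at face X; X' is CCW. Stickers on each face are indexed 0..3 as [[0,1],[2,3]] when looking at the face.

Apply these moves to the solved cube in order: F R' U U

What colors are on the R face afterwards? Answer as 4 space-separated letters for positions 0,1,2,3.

After move 1 (F): F=GGGG U=WWOO R=WRWR D=RRYY L=OYOY
After move 2 (R'): R=RRWW U=WBOB F=GWGO D=RGYG B=YBRB
After move 3 (U): U=OWBB F=RRGO R=YBWW B=OYRB L=GWOY
After move 4 (U): U=BOBW F=YBGO R=OYWW B=GWRB L=RROY
Query: R face = OYWW

Answer: O Y W W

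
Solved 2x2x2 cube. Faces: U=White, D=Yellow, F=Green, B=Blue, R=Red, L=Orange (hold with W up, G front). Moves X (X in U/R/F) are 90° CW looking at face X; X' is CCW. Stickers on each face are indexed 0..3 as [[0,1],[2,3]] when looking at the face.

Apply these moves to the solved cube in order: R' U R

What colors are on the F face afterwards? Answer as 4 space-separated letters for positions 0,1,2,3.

Answer: R G G G

Derivation:
After move 1 (R'): R=RRRR U=WBWB F=GWGW D=YGYG B=YBYB
After move 2 (U): U=WWBB F=RRGW R=YBRR B=OOYB L=GWOO
After move 3 (R): R=RYRB U=WRBW F=RGGG D=YYYO B=BOWB
Query: F face = RGGG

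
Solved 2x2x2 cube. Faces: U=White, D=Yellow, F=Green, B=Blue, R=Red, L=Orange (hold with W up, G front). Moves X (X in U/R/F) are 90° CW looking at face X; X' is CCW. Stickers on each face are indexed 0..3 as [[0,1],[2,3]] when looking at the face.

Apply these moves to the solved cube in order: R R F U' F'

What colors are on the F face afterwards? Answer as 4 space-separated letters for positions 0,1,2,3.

Answer: Y B O B

Derivation:
After move 1 (R): R=RRRR U=WGWG F=GYGY D=YBYB B=WBWB
After move 2 (R): R=RRRR U=WYWY F=GBGB D=YWYW B=GBGB
After move 3 (F): F=GGBB U=WYOO R=WRYR D=RRYW L=OYOW
After move 4 (U'): U=YOWO F=OYBB R=GGYR B=WRGB L=GBOW
After move 5 (F'): F=YBOB U=YOGY R=RGRR D=BWYW L=GOOW
Query: F face = YBOB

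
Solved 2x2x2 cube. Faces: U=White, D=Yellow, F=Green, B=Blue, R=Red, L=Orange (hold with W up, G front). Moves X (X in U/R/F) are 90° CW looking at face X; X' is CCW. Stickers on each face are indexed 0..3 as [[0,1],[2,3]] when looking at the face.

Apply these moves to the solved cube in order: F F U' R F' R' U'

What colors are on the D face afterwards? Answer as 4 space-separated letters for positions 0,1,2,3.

After move 1 (F): F=GGGG U=WWOO R=WRWR D=RRYY L=OYOY
After move 2 (F): F=GGGG U=WWYY R=OROR D=WWYY L=OROR
After move 3 (U'): U=WYWY F=ORGG R=GGOR B=ORBB L=BBOR
After move 4 (R): R=OGRG U=WRWG F=OWGY D=WBYO B=YRYB
After move 5 (F'): F=WYOG U=WROR R=BGWG D=BRYO L=BGOW
After move 6 (R'): R=GGBW U=WYOY F=WROR D=BYYG B=ORRB
After move 7 (U'): U=YYWO F=BGOR R=WRBW B=GGRB L=OROW
Query: D face = BYYG

Answer: B Y Y G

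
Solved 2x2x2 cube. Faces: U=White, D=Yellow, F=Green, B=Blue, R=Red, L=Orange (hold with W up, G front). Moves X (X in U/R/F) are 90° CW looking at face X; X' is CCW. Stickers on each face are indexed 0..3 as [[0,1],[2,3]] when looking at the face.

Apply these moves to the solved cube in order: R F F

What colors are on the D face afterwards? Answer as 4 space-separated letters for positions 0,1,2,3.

Answer: G W Y B

Derivation:
After move 1 (R): R=RRRR U=WGWG F=GYGY D=YBYB B=WBWB
After move 2 (F): F=GGYY U=WGOO R=WRGR D=RRYB L=OYOB
After move 3 (F): F=YGYG U=WGBY R=OROR D=GWYB L=OROR
Query: D face = GWYB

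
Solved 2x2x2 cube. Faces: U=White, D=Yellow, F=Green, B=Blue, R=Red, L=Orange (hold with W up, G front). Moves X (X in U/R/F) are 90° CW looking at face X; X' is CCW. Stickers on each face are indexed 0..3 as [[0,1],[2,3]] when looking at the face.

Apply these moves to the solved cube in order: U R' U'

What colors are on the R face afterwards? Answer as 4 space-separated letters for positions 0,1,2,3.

After move 1 (U): U=WWWW F=RRGG R=BBRR B=OOBB L=GGOO
After move 2 (R'): R=BRBR U=WBWO F=RWGW D=YRYG B=YOYB
After move 3 (U'): U=BOWW F=GGGW R=RWBR B=BRYB L=YOOO
Query: R face = RWBR

Answer: R W B R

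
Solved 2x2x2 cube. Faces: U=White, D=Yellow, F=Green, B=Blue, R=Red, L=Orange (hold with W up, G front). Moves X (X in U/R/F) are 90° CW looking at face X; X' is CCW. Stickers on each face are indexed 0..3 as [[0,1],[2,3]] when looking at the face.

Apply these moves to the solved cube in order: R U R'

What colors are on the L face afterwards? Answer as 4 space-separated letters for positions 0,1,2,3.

After move 1 (R): R=RRRR U=WGWG F=GYGY D=YBYB B=WBWB
After move 2 (U): U=WWGG F=RRGY R=WBRR B=OOWB L=GYOO
After move 3 (R'): R=BRWR U=WWGO F=RWGG D=YRYY B=BOBB
Query: L face = GYOO

Answer: G Y O O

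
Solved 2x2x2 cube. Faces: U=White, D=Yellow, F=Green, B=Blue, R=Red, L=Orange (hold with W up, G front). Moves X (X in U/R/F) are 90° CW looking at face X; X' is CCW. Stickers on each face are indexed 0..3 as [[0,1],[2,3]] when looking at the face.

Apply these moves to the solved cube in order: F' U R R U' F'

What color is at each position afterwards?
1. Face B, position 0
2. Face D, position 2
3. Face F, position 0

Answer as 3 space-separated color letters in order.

Answer: R Y G

Derivation:
After move 1 (F'): F=GGGG U=WWRR R=YRYR D=OOYY L=OWOW
After move 2 (U): U=RWRW F=YRGG R=BBYR B=OWBB L=GGOW
After move 3 (R): R=YBRB U=RRRG F=YOGY D=OBYO B=WWWB
After move 4 (R): R=RYBB U=RORY F=YBGO D=OWYW B=GWRB
After move 5 (U'): U=OYRR F=GGGO R=YBBB B=RYRB L=GWOW
After move 6 (F'): F=GOGG U=OYYB R=WBOB D=WWYW L=GROR
Query 1: B[0] = R
Query 2: D[2] = Y
Query 3: F[0] = G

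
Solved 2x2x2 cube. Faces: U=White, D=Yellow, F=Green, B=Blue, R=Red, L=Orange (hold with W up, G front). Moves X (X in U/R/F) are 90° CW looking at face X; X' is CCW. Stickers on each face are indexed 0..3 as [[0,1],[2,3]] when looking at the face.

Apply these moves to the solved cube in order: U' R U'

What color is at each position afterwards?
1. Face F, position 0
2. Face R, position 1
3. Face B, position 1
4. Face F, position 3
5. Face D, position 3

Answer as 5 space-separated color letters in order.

Answer: B Y G Y R

Derivation:
After move 1 (U'): U=WWWW F=OOGG R=GGRR B=RRBB L=BBOO
After move 2 (R): R=RGRG U=WOWG F=OYGY D=YBYR B=WRWB
After move 3 (U'): U=OGWW F=BBGY R=OYRG B=RGWB L=WROO
Query 1: F[0] = B
Query 2: R[1] = Y
Query 3: B[1] = G
Query 4: F[3] = Y
Query 5: D[3] = R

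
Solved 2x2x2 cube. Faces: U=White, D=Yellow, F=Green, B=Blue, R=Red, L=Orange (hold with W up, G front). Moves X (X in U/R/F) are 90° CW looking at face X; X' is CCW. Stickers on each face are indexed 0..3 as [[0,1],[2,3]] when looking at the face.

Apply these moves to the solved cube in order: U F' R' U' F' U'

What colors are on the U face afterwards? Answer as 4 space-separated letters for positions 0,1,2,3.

Answer: O Y B R

Derivation:
After move 1 (U): U=WWWW F=RRGG R=BBRR B=OOBB L=GGOO
After move 2 (F'): F=RGRG U=WWBR R=YBYR D=GOYY L=GWOW
After move 3 (R'): R=BRYY U=WBBO F=RWRR D=GGYG B=YOOB
After move 4 (U'): U=BOWB F=GWRR R=RWYY B=BROB L=YOOW
After move 5 (F'): F=WRGR U=BORY R=GWGY D=OWYG L=YBOW
After move 6 (U'): U=OYBR F=YBGR R=WRGY B=GWOB L=BROW
Query: U face = OYBR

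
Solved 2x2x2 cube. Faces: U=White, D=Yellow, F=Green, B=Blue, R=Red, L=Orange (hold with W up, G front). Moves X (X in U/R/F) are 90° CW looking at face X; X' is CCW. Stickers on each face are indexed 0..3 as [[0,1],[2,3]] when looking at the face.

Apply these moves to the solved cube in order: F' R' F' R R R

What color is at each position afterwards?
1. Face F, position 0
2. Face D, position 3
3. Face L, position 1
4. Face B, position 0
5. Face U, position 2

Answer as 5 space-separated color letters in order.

After move 1 (F'): F=GGGG U=WWRR R=YRYR D=OOYY L=OWOW
After move 2 (R'): R=RRYY U=WBRB F=GWGR D=OGYG B=YBOB
After move 3 (F'): F=WRGG U=WBRY R=GROY D=WWYG L=OBOR
After move 4 (R): R=OGYR U=WRRG F=WWGG D=WOYY B=YBBB
After move 5 (R): R=YORG U=WWRG F=WOGY D=WBYY B=GBRB
After move 6 (R): R=RYGO U=WORY F=WBGY D=WRYG B=GBWB
Query 1: F[0] = W
Query 2: D[3] = G
Query 3: L[1] = B
Query 4: B[0] = G
Query 5: U[2] = R

Answer: W G B G R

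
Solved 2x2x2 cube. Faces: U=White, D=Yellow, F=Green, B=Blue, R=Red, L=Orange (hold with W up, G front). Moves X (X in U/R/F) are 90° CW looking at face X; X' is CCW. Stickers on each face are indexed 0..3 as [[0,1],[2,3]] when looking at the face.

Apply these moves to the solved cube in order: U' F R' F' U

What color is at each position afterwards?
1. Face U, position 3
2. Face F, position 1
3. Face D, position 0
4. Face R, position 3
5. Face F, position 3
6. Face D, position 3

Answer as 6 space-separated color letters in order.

Answer: B R Y W G O

Derivation:
After move 1 (U'): U=WWWW F=OOGG R=GGRR B=RRBB L=BBOO
After move 2 (F): F=GOGO U=WWOB R=WGWR D=RGYY L=BYOY
After move 3 (R'): R=GRWW U=WBOR F=GWGB D=ROYO B=YRGB
After move 4 (F'): F=WBGG U=WBGW R=ORRW D=YYYO L=BROO
After move 5 (U): U=GWWB F=ORGG R=YRRW B=BRGB L=WBOO
Query 1: U[3] = B
Query 2: F[1] = R
Query 3: D[0] = Y
Query 4: R[3] = W
Query 5: F[3] = G
Query 6: D[3] = O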